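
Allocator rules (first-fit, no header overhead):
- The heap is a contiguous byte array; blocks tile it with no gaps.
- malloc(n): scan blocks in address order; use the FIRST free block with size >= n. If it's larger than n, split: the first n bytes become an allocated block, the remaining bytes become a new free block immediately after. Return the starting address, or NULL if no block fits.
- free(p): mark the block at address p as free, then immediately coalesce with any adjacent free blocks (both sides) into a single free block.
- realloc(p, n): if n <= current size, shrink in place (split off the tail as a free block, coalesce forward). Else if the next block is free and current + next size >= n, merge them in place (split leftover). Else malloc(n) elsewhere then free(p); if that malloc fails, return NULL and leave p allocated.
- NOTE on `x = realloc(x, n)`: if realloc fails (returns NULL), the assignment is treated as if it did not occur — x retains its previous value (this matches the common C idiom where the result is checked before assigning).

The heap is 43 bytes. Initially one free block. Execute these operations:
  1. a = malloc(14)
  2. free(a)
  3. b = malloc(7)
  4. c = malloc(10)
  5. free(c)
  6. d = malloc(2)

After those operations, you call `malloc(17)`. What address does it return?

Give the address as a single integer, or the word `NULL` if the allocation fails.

Op 1: a = malloc(14) -> a = 0; heap: [0-13 ALLOC][14-42 FREE]
Op 2: free(a) -> (freed a); heap: [0-42 FREE]
Op 3: b = malloc(7) -> b = 0; heap: [0-6 ALLOC][7-42 FREE]
Op 4: c = malloc(10) -> c = 7; heap: [0-6 ALLOC][7-16 ALLOC][17-42 FREE]
Op 5: free(c) -> (freed c); heap: [0-6 ALLOC][7-42 FREE]
Op 6: d = malloc(2) -> d = 7; heap: [0-6 ALLOC][7-8 ALLOC][9-42 FREE]
malloc(17): first-fit scan over [0-6 ALLOC][7-8 ALLOC][9-42 FREE] -> 9

Answer: 9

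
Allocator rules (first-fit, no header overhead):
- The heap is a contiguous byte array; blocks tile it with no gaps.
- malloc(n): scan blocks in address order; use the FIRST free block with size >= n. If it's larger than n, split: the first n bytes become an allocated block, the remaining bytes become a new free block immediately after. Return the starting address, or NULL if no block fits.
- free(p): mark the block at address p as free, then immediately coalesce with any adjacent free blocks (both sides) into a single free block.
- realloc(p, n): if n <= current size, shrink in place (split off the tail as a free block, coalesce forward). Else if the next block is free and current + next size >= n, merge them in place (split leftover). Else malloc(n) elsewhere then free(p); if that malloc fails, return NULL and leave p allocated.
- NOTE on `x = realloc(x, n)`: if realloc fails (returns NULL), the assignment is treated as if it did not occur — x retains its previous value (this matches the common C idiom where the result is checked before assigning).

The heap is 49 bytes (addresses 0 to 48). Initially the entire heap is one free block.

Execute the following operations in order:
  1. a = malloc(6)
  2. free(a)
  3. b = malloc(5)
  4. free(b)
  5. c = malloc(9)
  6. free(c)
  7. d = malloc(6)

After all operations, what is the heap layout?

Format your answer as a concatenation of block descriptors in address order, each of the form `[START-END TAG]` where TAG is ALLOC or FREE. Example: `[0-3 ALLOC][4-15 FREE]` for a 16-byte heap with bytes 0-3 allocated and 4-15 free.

Answer: [0-5 ALLOC][6-48 FREE]

Derivation:
Op 1: a = malloc(6) -> a = 0; heap: [0-5 ALLOC][6-48 FREE]
Op 2: free(a) -> (freed a); heap: [0-48 FREE]
Op 3: b = malloc(5) -> b = 0; heap: [0-4 ALLOC][5-48 FREE]
Op 4: free(b) -> (freed b); heap: [0-48 FREE]
Op 5: c = malloc(9) -> c = 0; heap: [0-8 ALLOC][9-48 FREE]
Op 6: free(c) -> (freed c); heap: [0-48 FREE]
Op 7: d = malloc(6) -> d = 0; heap: [0-5 ALLOC][6-48 FREE]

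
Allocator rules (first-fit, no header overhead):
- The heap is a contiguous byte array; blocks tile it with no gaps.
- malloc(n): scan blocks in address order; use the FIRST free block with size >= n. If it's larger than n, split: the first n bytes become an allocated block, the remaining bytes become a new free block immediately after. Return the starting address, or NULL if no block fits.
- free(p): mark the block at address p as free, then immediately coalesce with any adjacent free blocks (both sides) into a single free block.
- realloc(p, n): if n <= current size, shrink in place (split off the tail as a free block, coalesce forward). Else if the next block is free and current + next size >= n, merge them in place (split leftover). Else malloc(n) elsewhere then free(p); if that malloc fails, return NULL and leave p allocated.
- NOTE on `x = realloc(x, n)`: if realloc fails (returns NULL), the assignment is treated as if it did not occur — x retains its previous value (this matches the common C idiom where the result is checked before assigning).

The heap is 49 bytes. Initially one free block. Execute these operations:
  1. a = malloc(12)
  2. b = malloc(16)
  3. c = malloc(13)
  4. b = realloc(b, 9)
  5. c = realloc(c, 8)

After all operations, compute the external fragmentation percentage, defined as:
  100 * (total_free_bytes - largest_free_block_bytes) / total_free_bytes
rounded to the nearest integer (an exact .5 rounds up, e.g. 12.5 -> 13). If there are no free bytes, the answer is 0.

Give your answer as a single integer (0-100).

Op 1: a = malloc(12) -> a = 0; heap: [0-11 ALLOC][12-48 FREE]
Op 2: b = malloc(16) -> b = 12; heap: [0-11 ALLOC][12-27 ALLOC][28-48 FREE]
Op 3: c = malloc(13) -> c = 28; heap: [0-11 ALLOC][12-27 ALLOC][28-40 ALLOC][41-48 FREE]
Op 4: b = realloc(b, 9) -> b = 12; heap: [0-11 ALLOC][12-20 ALLOC][21-27 FREE][28-40 ALLOC][41-48 FREE]
Op 5: c = realloc(c, 8) -> c = 28; heap: [0-11 ALLOC][12-20 ALLOC][21-27 FREE][28-35 ALLOC][36-48 FREE]
Free blocks: [7 13] total_free=20 largest=13 -> 100*(20-13)/20 = 700/20 = 35

Answer: 35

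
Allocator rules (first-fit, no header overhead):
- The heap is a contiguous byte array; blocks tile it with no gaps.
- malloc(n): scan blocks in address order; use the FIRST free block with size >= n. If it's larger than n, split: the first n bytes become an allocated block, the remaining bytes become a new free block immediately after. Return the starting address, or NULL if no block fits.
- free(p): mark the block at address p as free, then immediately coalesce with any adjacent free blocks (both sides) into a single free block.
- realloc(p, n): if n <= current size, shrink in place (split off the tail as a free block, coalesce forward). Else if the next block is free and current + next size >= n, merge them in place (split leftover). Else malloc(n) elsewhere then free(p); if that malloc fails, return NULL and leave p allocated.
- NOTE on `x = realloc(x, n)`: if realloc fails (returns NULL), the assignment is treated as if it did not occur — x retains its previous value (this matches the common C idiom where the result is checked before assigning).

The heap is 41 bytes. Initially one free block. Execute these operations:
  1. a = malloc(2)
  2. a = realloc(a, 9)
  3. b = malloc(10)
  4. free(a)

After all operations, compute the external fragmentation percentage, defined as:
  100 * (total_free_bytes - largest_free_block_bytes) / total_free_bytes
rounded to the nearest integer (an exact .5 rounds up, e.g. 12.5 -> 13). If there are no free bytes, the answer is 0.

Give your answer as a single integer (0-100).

Op 1: a = malloc(2) -> a = 0; heap: [0-1 ALLOC][2-40 FREE]
Op 2: a = realloc(a, 9) -> a = 0; heap: [0-8 ALLOC][9-40 FREE]
Op 3: b = malloc(10) -> b = 9; heap: [0-8 ALLOC][9-18 ALLOC][19-40 FREE]
Op 4: free(a) -> (freed a); heap: [0-8 FREE][9-18 ALLOC][19-40 FREE]
Free blocks: [9 22] total_free=31 largest=22 -> 100*(31-22)/31 = 900/31 ≈ 29.032 -> rounds to 29

Answer: 29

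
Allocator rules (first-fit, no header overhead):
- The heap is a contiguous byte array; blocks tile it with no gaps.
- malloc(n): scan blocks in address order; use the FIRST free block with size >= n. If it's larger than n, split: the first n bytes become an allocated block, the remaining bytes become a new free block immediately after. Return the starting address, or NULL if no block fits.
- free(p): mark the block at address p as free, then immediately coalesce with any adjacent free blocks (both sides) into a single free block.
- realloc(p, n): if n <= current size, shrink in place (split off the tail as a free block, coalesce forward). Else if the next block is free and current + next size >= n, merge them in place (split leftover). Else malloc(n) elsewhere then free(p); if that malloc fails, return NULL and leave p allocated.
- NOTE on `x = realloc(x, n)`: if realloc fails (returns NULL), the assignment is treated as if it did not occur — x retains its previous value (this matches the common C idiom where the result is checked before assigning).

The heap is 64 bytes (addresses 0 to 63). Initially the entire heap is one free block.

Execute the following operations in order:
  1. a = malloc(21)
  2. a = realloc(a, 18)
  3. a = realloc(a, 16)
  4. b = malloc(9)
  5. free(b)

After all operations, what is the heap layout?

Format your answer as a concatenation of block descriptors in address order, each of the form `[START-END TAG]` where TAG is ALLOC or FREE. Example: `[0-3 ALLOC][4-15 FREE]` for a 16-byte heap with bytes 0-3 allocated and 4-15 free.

Answer: [0-15 ALLOC][16-63 FREE]

Derivation:
Op 1: a = malloc(21) -> a = 0; heap: [0-20 ALLOC][21-63 FREE]
Op 2: a = realloc(a, 18) -> a = 0; heap: [0-17 ALLOC][18-63 FREE]
Op 3: a = realloc(a, 16) -> a = 0; heap: [0-15 ALLOC][16-63 FREE]
Op 4: b = malloc(9) -> b = 16; heap: [0-15 ALLOC][16-24 ALLOC][25-63 FREE]
Op 5: free(b) -> (freed b); heap: [0-15 ALLOC][16-63 FREE]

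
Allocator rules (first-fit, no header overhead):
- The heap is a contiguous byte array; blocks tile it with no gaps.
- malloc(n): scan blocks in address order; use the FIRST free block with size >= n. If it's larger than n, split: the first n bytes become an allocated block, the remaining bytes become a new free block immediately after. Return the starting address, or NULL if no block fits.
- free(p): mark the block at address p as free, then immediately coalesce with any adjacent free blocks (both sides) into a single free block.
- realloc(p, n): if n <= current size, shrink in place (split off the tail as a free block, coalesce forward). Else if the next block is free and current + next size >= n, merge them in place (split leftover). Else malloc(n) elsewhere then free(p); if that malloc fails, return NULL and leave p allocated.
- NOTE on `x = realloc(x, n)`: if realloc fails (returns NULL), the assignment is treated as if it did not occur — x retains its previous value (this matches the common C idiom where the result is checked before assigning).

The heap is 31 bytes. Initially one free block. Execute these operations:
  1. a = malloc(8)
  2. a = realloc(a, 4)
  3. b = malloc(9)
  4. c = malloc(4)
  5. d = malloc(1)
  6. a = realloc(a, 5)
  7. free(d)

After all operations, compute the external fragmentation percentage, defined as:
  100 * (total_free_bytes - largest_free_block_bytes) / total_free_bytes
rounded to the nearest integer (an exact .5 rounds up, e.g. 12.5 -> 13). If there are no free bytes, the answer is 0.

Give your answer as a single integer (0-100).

Answer: 38

Derivation:
Op 1: a = malloc(8) -> a = 0; heap: [0-7 ALLOC][8-30 FREE]
Op 2: a = realloc(a, 4) -> a = 0; heap: [0-3 ALLOC][4-30 FREE]
Op 3: b = malloc(9) -> b = 4; heap: [0-3 ALLOC][4-12 ALLOC][13-30 FREE]
Op 4: c = malloc(4) -> c = 13; heap: [0-3 ALLOC][4-12 ALLOC][13-16 ALLOC][17-30 FREE]
Op 5: d = malloc(1) -> d = 17; heap: [0-3 ALLOC][4-12 ALLOC][13-16 ALLOC][17-17 ALLOC][18-30 FREE]
Op 6: a = realloc(a, 5) -> a = 18; heap: [0-3 FREE][4-12 ALLOC][13-16 ALLOC][17-17 ALLOC][18-22 ALLOC][23-30 FREE]
Op 7: free(d) -> (freed d); heap: [0-3 FREE][4-12 ALLOC][13-16 ALLOC][17-17 FREE][18-22 ALLOC][23-30 FREE]
Free blocks: [4 1 8] total_free=13 largest=8 -> 100*(13-8)/13 = 500/13 ≈ 38.462 -> rounds to 38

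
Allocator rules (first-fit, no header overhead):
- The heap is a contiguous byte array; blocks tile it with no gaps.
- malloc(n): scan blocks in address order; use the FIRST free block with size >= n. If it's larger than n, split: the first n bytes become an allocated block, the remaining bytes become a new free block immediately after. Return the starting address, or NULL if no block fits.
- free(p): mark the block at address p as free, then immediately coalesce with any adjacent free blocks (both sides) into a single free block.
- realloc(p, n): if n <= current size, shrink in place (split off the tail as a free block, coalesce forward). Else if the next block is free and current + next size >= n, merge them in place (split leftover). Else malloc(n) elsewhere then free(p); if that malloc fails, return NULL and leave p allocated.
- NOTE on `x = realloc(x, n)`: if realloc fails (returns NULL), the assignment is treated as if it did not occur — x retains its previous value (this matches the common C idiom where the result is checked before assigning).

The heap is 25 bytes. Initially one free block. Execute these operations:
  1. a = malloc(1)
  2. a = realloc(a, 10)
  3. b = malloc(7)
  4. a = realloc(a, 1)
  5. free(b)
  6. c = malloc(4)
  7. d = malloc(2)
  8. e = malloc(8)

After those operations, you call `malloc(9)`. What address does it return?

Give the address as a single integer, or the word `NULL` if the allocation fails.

Op 1: a = malloc(1) -> a = 0; heap: [0-0 ALLOC][1-24 FREE]
Op 2: a = realloc(a, 10) -> a = 0; heap: [0-9 ALLOC][10-24 FREE]
Op 3: b = malloc(7) -> b = 10; heap: [0-9 ALLOC][10-16 ALLOC][17-24 FREE]
Op 4: a = realloc(a, 1) -> a = 0; heap: [0-0 ALLOC][1-9 FREE][10-16 ALLOC][17-24 FREE]
Op 5: free(b) -> (freed b); heap: [0-0 ALLOC][1-24 FREE]
Op 6: c = malloc(4) -> c = 1; heap: [0-0 ALLOC][1-4 ALLOC][5-24 FREE]
Op 7: d = malloc(2) -> d = 5; heap: [0-0 ALLOC][1-4 ALLOC][5-6 ALLOC][7-24 FREE]
Op 8: e = malloc(8) -> e = 7; heap: [0-0 ALLOC][1-4 ALLOC][5-6 ALLOC][7-14 ALLOC][15-24 FREE]
malloc(9): first-fit scan over [0-0 ALLOC][1-4 ALLOC][5-6 ALLOC][7-14 ALLOC][15-24 FREE] -> 15

Answer: 15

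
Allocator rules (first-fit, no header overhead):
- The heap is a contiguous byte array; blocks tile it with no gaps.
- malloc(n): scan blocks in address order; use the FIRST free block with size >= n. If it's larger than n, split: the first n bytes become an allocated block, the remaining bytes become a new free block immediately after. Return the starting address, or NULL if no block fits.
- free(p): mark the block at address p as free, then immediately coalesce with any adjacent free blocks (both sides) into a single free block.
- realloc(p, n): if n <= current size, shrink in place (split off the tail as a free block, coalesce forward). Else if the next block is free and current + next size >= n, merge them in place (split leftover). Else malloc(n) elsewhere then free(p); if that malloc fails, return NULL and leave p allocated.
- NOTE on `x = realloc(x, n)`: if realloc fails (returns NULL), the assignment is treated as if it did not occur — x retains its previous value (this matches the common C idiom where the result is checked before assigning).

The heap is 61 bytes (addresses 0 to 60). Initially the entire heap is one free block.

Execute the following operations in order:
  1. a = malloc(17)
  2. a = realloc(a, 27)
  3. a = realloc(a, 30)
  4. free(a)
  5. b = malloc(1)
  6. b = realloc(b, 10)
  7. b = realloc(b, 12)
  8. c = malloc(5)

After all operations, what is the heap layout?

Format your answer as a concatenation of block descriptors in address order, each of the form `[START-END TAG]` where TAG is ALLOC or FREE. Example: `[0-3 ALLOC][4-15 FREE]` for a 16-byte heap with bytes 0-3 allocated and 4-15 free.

Answer: [0-11 ALLOC][12-16 ALLOC][17-60 FREE]

Derivation:
Op 1: a = malloc(17) -> a = 0; heap: [0-16 ALLOC][17-60 FREE]
Op 2: a = realloc(a, 27) -> a = 0; heap: [0-26 ALLOC][27-60 FREE]
Op 3: a = realloc(a, 30) -> a = 0; heap: [0-29 ALLOC][30-60 FREE]
Op 4: free(a) -> (freed a); heap: [0-60 FREE]
Op 5: b = malloc(1) -> b = 0; heap: [0-0 ALLOC][1-60 FREE]
Op 6: b = realloc(b, 10) -> b = 0; heap: [0-9 ALLOC][10-60 FREE]
Op 7: b = realloc(b, 12) -> b = 0; heap: [0-11 ALLOC][12-60 FREE]
Op 8: c = malloc(5) -> c = 12; heap: [0-11 ALLOC][12-16 ALLOC][17-60 FREE]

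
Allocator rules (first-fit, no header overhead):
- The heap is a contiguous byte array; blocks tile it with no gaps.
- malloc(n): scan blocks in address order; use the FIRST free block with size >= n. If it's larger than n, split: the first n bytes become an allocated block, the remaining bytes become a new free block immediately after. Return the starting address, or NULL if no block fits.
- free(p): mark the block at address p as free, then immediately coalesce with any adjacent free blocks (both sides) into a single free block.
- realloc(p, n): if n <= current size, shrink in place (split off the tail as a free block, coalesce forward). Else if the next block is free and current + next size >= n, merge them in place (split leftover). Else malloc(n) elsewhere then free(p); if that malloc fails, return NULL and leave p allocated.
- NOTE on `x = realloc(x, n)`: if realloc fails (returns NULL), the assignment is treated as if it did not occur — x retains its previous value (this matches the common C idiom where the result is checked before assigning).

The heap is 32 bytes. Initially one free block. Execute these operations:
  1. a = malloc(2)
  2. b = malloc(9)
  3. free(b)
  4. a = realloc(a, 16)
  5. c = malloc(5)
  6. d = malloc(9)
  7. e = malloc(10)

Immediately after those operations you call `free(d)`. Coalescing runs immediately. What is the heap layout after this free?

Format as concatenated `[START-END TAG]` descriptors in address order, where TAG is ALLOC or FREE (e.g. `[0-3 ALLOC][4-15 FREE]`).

Answer: [0-15 ALLOC][16-20 ALLOC][21-31 FREE]

Derivation:
Op 1: a = malloc(2) -> a = 0; heap: [0-1 ALLOC][2-31 FREE]
Op 2: b = malloc(9) -> b = 2; heap: [0-1 ALLOC][2-10 ALLOC][11-31 FREE]
Op 3: free(b) -> (freed b); heap: [0-1 ALLOC][2-31 FREE]
Op 4: a = realloc(a, 16) -> a = 0; heap: [0-15 ALLOC][16-31 FREE]
Op 5: c = malloc(5) -> c = 16; heap: [0-15 ALLOC][16-20 ALLOC][21-31 FREE]
Op 6: d = malloc(9) -> d = 21; heap: [0-15 ALLOC][16-20 ALLOC][21-29 ALLOC][30-31 FREE]
Op 7: e = malloc(10) -> e = NULL; heap: [0-15 ALLOC][16-20 ALLOC][21-29 ALLOC][30-31 FREE]
free(d): d = 21 -> block [21-29 ALLOC]; mark free, coalesce with adjacent free neighbors -> [0-15 ALLOC][16-20 ALLOC][21-31 FREE]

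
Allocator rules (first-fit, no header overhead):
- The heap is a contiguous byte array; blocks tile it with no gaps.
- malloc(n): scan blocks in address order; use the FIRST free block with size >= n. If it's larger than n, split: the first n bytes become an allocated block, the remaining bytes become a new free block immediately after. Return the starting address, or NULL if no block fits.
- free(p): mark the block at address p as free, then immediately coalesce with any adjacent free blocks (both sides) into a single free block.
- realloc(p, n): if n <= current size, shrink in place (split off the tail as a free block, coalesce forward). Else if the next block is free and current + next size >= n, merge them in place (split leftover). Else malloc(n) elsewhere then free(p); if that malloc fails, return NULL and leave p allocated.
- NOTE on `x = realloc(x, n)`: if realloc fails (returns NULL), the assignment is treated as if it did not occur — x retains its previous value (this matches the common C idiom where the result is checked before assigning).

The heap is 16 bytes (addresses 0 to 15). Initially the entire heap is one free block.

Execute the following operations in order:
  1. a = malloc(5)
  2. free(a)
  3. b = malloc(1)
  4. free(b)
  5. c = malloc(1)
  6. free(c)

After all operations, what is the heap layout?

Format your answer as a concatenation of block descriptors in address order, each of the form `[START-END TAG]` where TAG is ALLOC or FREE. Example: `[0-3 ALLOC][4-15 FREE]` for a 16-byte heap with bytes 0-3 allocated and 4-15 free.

Answer: [0-15 FREE]

Derivation:
Op 1: a = malloc(5) -> a = 0; heap: [0-4 ALLOC][5-15 FREE]
Op 2: free(a) -> (freed a); heap: [0-15 FREE]
Op 3: b = malloc(1) -> b = 0; heap: [0-0 ALLOC][1-15 FREE]
Op 4: free(b) -> (freed b); heap: [0-15 FREE]
Op 5: c = malloc(1) -> c = 0; heap: [0-0 ALLOC][1-15 FREE]
Op 6: free(c) -> (freed c); heap: [0-15 FREE]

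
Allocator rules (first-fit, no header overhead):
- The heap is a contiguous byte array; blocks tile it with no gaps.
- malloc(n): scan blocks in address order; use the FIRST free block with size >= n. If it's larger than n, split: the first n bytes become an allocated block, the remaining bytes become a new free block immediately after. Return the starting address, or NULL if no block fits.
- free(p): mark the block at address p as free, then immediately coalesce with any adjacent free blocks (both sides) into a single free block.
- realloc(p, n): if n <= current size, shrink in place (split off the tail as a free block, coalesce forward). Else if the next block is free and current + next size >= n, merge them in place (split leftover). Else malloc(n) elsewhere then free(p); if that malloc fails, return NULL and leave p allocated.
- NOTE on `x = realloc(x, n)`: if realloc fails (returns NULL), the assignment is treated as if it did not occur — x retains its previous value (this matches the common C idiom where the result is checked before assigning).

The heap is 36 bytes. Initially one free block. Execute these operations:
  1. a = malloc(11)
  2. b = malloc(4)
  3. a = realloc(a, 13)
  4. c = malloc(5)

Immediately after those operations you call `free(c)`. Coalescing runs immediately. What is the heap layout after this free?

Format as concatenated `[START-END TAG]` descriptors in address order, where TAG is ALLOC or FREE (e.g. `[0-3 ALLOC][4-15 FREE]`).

Op 1: a = malloc(11) -> a = 0; heap: [0-10 ALLOC][11-35 FREE]
Op 2: b = malloc(4) -> b = 11; heap: [0-10 ALLOC][11-14 ALLOC][15-35 FREE]
Op 3: a = realloc(a, 13) -> a = 15; heap: [0-10 FREE][11-14 ALLOC][15-27 ALLOC][28-35 FREE]
Op 4: c = malloc(5) -> c = 0; heap: [0-4 ALLOC][5-10 FREE][11-14 ALLOC][15-27 ALLOC][28-35 FREE]
free(c): c = 0 -> block [0-4 ALLOC]; mark free, coalesce with adjacent free neighbors -> [0-10 FREE][11-14 ALLOC][15-27 ALLOC][28-35 FREE]

Answer: [0-10 FREE][11-14 ALLOC][15-27 ALLOC][28-35 FREE]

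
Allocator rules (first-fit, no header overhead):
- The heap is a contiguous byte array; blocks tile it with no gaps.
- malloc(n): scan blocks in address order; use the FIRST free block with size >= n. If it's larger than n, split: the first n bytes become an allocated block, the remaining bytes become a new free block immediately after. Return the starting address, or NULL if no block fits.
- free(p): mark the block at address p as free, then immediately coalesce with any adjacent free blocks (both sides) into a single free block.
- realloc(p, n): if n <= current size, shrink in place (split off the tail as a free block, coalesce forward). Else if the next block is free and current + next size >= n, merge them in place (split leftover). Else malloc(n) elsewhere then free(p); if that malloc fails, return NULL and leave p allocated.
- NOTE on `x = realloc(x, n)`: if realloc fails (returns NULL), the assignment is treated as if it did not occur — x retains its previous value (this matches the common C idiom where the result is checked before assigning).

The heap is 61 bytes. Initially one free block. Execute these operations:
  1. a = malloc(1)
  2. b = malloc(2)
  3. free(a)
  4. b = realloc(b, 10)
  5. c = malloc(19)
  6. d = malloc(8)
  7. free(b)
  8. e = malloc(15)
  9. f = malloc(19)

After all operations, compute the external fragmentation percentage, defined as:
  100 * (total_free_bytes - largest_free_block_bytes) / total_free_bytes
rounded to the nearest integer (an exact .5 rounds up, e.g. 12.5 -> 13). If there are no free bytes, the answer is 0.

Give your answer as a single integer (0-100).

Answer: 42

Derivation:
Op 1: a = malloc(1) -> a = 0; heap: [0-0 ALLOC][1-60 FREE]
Op 2: b = malloc(2) -> b = 1; heap: [0-0 ALLOC][1-2 ALLOC][3-60 FREE]
Op 3: free(a) -> (freed a); heap: [0-0 FREE][1-2 ALLOC][3-60 FREE]
Op 4: b = realloc(b, 10) -> b = 1; heap: [0-0 FREE][1-10 ALLOC][11-60 FREE]
Op 5: c = malloc(19) -> c = 11; heap: [0-0 FREE][1-10 ALLOC][11-29 ALLOC][30-60 FREE]
Op 6: d = malloc(8) -> d = 30; heap: [0-0 FREE][1-10 ALLOC][11-29 ALLOC][30-37 ALLOC][38-60 FREE]
Op 7: free(b) -> (freed b); heap: [0-10 FREE][11-29 ALLOC][30-37 ALLOC][38-60 FREE]
Op 8: e = malloc(15) -> e = 38; heap: [0-10 FREE][11-29 ALLOC][30-37 ALLOC][38-52 ALLOC][53-60 FREE]
Op 9: f = malloc(19) -> f = NULL; heap: [0-10 FREE][11-29 ALLOC][30-37 ALLOC][38-52 ALLOC][53-60 FREE]
Free blocks: [11 8] total_free=19 largest=11 -> 100*(19-11)/19 = 800/19 ≈ 42.105 -> rounds to 42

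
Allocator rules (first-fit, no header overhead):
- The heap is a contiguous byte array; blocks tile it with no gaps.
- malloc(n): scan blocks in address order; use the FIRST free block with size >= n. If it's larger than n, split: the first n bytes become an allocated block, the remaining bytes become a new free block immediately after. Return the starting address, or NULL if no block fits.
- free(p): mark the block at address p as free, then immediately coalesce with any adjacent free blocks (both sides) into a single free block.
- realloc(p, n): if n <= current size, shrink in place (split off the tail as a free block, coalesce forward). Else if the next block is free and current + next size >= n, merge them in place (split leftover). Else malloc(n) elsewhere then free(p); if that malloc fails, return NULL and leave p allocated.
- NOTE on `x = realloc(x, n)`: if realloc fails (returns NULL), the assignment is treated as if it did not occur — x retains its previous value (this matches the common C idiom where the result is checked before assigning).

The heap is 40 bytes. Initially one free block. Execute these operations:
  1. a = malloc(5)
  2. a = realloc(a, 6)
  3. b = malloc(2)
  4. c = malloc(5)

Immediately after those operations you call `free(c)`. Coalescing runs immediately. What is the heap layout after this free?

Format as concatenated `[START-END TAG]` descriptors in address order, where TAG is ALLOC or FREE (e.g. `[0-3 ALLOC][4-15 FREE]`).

Op 1: a = malloc(5) -> a = 0; heap: [0-4 ALLOC][5-39 FREE]
Op 2: a = realloc(a, 6) -> a = 0; heap: [0-5 ALLOC][6-39 FREE]
Op 3: b = malloc(2) -> b = 6; heap: [0-5 ALLOC][6-7 ALLOC][8-39 FREE]
Op 4: c = malloc(5) -> c = 8; heap: [0-5 ALLOC][6-7 ALLOC][8-12 ALLOC][13-39 FREE]
free(c): c = 8 -> block [8-12 ALLOC]; mark free, coalesce with adjacent free neighbors -> [0-5 ALLOC][6-7 ALLOC][8-39 FREE]

Answer: [0-5 ALLOC][6-7 ALLOC][8-39 FREE]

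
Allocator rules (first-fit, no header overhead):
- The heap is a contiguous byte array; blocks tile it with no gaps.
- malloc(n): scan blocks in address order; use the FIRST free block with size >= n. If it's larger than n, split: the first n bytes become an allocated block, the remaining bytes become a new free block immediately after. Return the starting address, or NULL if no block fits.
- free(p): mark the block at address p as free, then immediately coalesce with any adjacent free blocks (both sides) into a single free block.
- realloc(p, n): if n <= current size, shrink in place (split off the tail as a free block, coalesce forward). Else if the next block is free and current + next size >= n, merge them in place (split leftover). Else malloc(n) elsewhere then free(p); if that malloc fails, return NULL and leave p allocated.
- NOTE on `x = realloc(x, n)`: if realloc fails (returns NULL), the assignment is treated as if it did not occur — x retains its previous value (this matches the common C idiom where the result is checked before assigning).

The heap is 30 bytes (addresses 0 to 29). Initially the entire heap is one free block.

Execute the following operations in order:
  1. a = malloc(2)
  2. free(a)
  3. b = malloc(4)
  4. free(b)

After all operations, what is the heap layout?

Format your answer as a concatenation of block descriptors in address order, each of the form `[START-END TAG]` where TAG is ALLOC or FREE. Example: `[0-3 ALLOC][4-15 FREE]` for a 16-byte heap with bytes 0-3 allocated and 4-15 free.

Answer: [0-29 FREE]

Derivation:
Op 1: a = malloc(2) -> a = 0; heap: [0-1 ALLOC][2-29 FREE]
Op 2: free(a) -> (freed a); heap: [0-29 FREE]
Op 3: b = malloc(4) -> b = 0; heap: [0-3 ALLOC][4-29 FREE]
Op 4: free(b) -> (freed b); heap: [0-29 FREE]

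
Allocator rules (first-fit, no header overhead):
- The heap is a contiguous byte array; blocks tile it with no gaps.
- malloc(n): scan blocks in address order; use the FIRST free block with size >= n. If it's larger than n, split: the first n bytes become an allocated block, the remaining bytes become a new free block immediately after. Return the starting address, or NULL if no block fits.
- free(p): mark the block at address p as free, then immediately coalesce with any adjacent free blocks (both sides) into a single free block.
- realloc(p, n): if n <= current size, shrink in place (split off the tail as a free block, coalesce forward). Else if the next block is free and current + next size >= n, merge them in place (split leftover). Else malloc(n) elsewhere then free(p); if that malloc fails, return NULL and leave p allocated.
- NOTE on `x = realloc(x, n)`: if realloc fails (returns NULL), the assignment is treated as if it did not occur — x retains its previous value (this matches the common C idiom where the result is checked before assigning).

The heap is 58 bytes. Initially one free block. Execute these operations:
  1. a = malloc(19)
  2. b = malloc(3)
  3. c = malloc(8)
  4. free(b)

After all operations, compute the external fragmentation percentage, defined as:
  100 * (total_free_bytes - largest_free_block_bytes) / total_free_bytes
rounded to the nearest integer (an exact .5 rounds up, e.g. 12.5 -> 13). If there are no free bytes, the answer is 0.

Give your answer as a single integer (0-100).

Answer: 10

Derivation:
Op 1: a = malloc(19) -> a = 0; heap: [0-18 ALLOC][19-57 FREE]
Op 2: b = malloc(3) -> b = 19; heap: [0-18 ALLOC][19-21 ALLOC][22-57 FREE]
Op 3: c = malloc(8) -> c = 22; heap: [0-18 ALLOC][19-21 ALLOC][22-29 ALLOC][30-57 FREE]
Op 4: free(b) -> (freed b); heap: [0-18 ALLOC][19-21 FREE][22-29 ALLOC][30-57 FREE]
Free blocks: [3 28] total_free=31 largest=28 -> 100*(31-28)/31 = 300/31 ≈ 9.677 -> rounds to 10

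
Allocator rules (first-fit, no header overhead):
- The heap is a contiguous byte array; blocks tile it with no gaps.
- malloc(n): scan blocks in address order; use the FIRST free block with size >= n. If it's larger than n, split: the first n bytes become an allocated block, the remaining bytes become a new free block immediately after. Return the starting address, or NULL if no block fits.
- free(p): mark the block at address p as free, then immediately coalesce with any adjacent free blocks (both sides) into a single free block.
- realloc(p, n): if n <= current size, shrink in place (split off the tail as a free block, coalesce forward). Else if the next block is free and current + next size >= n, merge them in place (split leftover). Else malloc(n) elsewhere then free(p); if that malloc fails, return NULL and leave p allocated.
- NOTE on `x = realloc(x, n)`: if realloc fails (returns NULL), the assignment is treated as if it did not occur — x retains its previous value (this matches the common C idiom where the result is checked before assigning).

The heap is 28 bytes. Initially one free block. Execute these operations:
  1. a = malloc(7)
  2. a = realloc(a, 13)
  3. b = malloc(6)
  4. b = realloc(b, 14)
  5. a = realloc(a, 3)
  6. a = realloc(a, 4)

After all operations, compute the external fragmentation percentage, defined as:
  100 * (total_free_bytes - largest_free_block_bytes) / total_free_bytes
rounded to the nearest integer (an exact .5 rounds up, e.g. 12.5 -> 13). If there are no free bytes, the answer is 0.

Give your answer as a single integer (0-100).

Answer: 10

Derivation:
Op 1: a = malloc(7) -> a = 0; heap: [0-6 ALLOC][7-27 FREE]
Op 2: a = realloc(a, 13) -> a = 0; heap: [0-12 ALLOC][13-27 FREE]
Op 3: b = malloc(6) -> b = 13; heap: [0-12 ALLOC][13-18 ALLOC][19-27 FREE]
Op 4: b = realloc(b, 14) -> b = 13; heap: [0-12 ALLOC][13-26 ALLOC][27-27 FREE]
Op 5: a = realloc(a, 3) -> a = 0; heap: [0-2 ALLOC][3-12 FREE][13-26 ALLOC][27-27 FREE]
Op 6: a = realloc(a, 4) -> a = 0; heap: [0-3 ALLOC][4-12 FREE][13-26 ALLOC][27-27 FREE]
Free blocks: [9 1] total_free=10 largest=9 -> 100*(10-9)/10 = 100/10 = 10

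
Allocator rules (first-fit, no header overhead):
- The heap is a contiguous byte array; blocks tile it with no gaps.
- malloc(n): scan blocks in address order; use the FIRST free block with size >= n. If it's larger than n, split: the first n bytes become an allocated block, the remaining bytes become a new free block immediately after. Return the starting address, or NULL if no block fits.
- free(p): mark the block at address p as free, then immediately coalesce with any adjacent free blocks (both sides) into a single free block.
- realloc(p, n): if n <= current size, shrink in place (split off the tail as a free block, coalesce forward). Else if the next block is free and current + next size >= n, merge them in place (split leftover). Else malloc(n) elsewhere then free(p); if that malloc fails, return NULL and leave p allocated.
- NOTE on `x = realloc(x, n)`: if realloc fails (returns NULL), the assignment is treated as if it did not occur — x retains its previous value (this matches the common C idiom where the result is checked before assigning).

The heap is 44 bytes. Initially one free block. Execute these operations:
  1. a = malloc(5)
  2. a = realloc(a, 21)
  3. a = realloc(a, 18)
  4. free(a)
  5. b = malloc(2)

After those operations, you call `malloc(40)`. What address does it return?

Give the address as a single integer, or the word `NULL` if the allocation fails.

Answer: 2

Derivation:
Op 1: a = malloc(5) -> a = 0; heap: [0-4 ALLOC][5-43 FREE]
Op 2: a = realloc(a, 21) -> a = 0; heap: [0-20 ALLOC][21-43 FREE]
Op 3: a = realloc(a, 18) -> a = 0; heap: [0-17 ALLOC][18-43 FREE]
Op 4: free(a) -> (freed a); heap: [0-43 FREE]
Op 5: b = malloc(2) -> b = 0; heap: [0-1 ALLOC][2-43 FREE]
malloc(40): first-fit scan over [0-1 ALLOC][2-43 FREE] -> 2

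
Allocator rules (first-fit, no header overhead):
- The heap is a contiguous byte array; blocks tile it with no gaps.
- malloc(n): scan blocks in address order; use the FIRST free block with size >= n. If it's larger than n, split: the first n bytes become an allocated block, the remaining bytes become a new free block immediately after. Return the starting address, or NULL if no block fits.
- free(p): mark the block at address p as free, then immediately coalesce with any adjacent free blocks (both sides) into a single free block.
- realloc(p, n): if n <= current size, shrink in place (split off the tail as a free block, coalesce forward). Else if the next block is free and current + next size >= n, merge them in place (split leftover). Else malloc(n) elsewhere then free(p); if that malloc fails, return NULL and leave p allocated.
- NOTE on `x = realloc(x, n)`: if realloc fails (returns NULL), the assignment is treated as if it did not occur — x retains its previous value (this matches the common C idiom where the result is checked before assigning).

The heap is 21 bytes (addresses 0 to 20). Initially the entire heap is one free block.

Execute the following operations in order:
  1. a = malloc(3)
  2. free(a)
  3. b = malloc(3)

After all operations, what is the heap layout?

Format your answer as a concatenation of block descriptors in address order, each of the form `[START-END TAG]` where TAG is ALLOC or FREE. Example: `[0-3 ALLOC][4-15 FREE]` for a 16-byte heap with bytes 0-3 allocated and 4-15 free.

Op 1: a = malloc(3) -> a = 0; heap: [0-2 ALLOC][3-20 FREE]
Op 2: free(a) -> (freed a); heap: [0-20 FREE]
Op 3: b = malloc(3) -> b = 0; heap: [0-2 ALLOC][3-20 FREE]

Answer: [0-2 ALLOC][3-20 FREE]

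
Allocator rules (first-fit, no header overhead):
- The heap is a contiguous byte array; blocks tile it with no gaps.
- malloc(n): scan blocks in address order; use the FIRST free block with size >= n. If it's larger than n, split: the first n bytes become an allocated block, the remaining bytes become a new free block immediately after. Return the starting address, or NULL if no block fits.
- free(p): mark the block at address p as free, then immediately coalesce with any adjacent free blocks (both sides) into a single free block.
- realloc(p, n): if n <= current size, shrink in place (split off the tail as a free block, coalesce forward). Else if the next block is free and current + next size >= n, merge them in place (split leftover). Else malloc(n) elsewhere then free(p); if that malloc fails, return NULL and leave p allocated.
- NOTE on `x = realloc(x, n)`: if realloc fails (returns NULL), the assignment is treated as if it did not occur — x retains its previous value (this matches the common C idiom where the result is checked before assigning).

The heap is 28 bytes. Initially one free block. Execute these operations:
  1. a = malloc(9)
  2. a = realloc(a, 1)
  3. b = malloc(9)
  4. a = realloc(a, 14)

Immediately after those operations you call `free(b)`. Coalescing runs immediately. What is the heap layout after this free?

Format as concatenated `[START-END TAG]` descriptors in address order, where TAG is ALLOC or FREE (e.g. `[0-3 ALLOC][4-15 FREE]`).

Answer: [0-9 FREE][10-23 ALLOC][24-27 FREE]

Derivation:
Op 1: a = malloc(9) -> a = 0; heap: [0-8 ALLOC][9-27 FREE]
Op 2: a = realloc(a, 1) -> a = 0; heap: [0-0 ALLOC][1-27 FREE]
Op 3: b = malloc(9) -> b = 1; heap: [0-0 ALLOC][1-9 ALLOC][10-27 FREE]
Op 4: a = realloc(a, 14) -> a = 10; heap: [0-0 FREE][1-9 ALLOC][10-23 ALLOC][24-27 FREE]
free(b): b = 1 -> block [1-9 ALLOC]; mark free, coalesce with adjacent free neighbors -> [0-9 FREE][10-23 ALLOC][24-27 FREE]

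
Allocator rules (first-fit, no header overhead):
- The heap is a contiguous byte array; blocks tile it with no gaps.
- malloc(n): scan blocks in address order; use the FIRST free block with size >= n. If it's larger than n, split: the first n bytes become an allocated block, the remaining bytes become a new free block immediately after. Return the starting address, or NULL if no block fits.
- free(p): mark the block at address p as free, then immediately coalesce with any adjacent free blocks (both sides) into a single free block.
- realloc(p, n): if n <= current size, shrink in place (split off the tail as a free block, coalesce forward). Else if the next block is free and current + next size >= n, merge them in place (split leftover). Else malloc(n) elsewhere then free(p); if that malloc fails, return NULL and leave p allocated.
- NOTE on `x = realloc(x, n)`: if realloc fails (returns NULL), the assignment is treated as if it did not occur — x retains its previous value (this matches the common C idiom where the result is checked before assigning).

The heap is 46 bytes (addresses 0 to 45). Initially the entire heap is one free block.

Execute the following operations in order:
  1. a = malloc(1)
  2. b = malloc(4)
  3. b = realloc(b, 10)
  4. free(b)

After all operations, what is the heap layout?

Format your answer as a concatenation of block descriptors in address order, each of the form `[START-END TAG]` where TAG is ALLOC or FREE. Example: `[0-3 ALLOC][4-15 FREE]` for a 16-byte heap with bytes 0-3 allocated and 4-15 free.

Op 1: a = malloc(1) -> a = 0; heap: [0-0 ALLOC][1-45 FREE]
Op 2: b = malloc(4) -> b = 1; heap: [0-0 ALLOC][1-4 ALLOC][5-45 FREE]
Op 3: b = realloc(b, 10) -> b = 1; heap: [0-0 ALLOC][1-10 ALLOC][11-45 FREE]
Op 4: free(b) -> (freed b); heap: [0-0 ALLOC][1-45 FREE]

Answer: [0-0 ALLOC][1-45 FREE]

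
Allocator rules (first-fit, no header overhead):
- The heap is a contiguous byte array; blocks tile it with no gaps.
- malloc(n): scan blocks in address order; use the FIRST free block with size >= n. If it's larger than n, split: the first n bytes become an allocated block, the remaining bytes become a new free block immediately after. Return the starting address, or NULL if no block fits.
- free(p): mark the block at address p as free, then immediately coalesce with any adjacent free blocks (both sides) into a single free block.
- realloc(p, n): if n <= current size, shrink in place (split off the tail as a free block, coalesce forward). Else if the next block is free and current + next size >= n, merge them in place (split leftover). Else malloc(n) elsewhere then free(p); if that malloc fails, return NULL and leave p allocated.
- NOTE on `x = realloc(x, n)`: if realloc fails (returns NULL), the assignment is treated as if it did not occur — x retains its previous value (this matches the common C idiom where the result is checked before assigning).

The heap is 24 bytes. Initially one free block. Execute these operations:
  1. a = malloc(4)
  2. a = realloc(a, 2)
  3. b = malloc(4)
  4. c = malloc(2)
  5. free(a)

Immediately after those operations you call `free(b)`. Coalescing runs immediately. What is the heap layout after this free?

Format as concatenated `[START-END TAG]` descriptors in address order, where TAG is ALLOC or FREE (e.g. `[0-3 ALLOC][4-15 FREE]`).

Op 1: a = malloc(4) -> a = 0; heap: [0-3 ALLOC][4-23 FREE]
Op 2: a = realloc(a, 2) -> a = 0; heap: [0-1 ALLOC][2-23 FREE]
Op 3: b = malloc(4) -> b = 2; heap: [0-1 ALLOC][2-5 ALLOC][6-23 FREE]
Op 4: c = malloc(2) -> c = 6; heap: [0-1 ALLOC][2-5 ALLOC][6-7 ALLOC][8-23 FREE]
Op 5: free(a) -> (freed a); heap: [0-1 FREE][2-5 ALLOC][6-7 ALLOC][8-23 FREE]
free(b): b = 2 -> block [2-5 ALLOC]; mark free, coalesce with adjacent free neighbors -> [0-5 FREE][6-7 ALLOC][8-23 FREE]

Answer: [0-5 FREE][6-7 ALLOC][8-23 FREE]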